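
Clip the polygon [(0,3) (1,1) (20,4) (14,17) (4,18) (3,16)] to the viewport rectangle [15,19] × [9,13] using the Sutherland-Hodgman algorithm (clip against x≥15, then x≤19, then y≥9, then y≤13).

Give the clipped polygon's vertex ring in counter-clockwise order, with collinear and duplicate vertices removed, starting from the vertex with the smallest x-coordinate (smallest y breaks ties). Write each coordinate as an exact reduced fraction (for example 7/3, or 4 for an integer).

1. After x ≥ 15: [(15,61/19) (20,4) (15,89/6)]
2. After x ≤ 19: [(15,61/19) (19,73/19) (19,37/6) (15,89/6)]
3. After y ≥ 9: [(15,9) (230/13,9) (15,89/6)]
4. After y ≤ 13: [(15,13) (15,9) (230/13,9) (206/13,13)]
5. Canonical ring: [(15,9) (230/13,9) (206/13,13) (15,13)]

Clipped polygon: [(15,9) (230/13,9) (206/13,13) (15,13)]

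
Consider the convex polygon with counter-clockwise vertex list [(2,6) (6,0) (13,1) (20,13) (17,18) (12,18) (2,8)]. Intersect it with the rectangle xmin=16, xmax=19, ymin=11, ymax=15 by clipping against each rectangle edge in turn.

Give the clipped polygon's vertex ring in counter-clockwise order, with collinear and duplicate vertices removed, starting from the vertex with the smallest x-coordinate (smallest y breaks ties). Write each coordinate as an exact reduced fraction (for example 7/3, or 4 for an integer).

Clipped polygon: [(16,11) (113/6,11) (19,79/7) (19,44/3) (94/5,15) (16,15)]

1. After x ≥ 16: [(16,43/7) (20,13) (17,18) (16,18)]
2. After x ≤ 19: [(16,43/7) (19,79/7) (19,44/3) (17,18) (16,18)]
3. After y ≥ 11: [(16,11) (113/6,11) (19,79/7) (19,44/3) (17,18) (16,18)]
4. After y ≤ 15: [(16,15) (16,11) (113/6,11) (19,79/7) (19,44/3) (94/5,15)]
5. Canonical ring: [(16,11) (113/6,11) (19,79/7) (19,44/3) (94/5,15) (16,15)]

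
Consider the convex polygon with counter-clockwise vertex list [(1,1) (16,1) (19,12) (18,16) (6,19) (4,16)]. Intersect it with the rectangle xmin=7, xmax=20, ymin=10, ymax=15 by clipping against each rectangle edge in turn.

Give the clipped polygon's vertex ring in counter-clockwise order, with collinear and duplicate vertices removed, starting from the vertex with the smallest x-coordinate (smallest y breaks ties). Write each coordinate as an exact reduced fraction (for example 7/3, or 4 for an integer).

Clipped polygon: [(7,10) (203/11,10) (19,12) (73/4,15) (7,15)]

1. After x ≥ 7: [(7,1) (16,1) (19,12) (18,16) (7,75/4)]
2. After x ≤ 20: [(7,1) (16,1) (19,12) (18,16) (7,75/4)]
3. After y ≥ 10: [(7,10) (203/11,10) (19,12) (18,16) (7,75/4)]
4. After y ≤ 15: [(7,15) (7,10) (203/11,10) (19,12) (73/4,15)]
5. Canonical ring: [(7,10) (203/11,10) (19,12) (73/4,15) (7,15)]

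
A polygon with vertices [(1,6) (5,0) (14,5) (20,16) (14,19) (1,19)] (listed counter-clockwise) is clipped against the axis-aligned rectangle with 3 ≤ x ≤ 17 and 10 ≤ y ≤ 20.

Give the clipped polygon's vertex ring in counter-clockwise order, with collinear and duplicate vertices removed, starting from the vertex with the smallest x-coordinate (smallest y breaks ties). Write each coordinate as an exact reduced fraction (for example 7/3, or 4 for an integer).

1. After x ≥ 3: [(3,3) (5,0) (14,5) (20,16) (14,19) (3,19)]
2. After x ≤ 17: [(3,3) (5,0) (14,5) (17,21/2) (17,35/2) (14,19) (3,19)]
3. After y ≥ 10: [(3,10) (184/11,10) (17,21/2) (17,35/2) (14,19) (3,19)]
4. After y ≤ 20: [(3,10) (184/11,10) (17,21/2) (17,35/2) (14,19) (3,19)]
5. Canonical ring: [(3,10) (184/11,10) (17,21/2) (17,35/2) (14,19) (3,19)]

Clipped polygon: [(3,10) (184/11,10) (17,21/2) (17,35/2) (14,19) (3,19)]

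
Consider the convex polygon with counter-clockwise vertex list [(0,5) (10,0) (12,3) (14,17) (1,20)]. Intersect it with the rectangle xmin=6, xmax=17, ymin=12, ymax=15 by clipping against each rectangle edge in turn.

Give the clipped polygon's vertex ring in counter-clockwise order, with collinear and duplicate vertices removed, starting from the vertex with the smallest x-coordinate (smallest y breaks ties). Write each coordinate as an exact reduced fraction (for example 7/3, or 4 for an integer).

1. After x ≥ 6: [(6,2) (10,0) (12,3) (14,17) (6,245/13)]
2. After x ≤ 17: [(6,2) (10,0) (12,3) (14,17) (6,245/13)]
3. After y ≥ 12: [(6,12) (93/7,12) (14,17) (6,245/13)]
4. After y ≤ 15: [(6,15) (6,12) (93/7,12) (96/7,15)]
5. Canonical ring: [(6,12) (93/7,12) (96/7,15) (6,15)]

Clipped polygon: [(6,12) (93/7,12) (96/7,15) (6,15)]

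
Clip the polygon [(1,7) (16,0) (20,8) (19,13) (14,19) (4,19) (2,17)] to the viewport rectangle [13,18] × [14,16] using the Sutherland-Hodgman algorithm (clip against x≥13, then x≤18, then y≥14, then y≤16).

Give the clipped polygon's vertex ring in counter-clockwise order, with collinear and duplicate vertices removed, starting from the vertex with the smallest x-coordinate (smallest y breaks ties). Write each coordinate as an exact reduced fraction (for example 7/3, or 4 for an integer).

Clipped polygon: [(13,14) (18,14) (18,71/5) (33/2,16) (13,16)]

1. After x ≥ 13: [(13,7/5) (16,0) (20,8) (19,13) (14,19) (13,19)]
2. After x ≤ 18: [(13,7/5) (16,0) (18,4) (18,71/5) (14,19) (13,19)]
3. After y ≥ 14: [(13,14) (18,14) (18,71/5) (14,19) (13,19)]
4. After y ≤ 16: [(13,16) (13,14) (18,14) (18,71/5) (33/2,16)]
5. Canonical ring: [(13,14) (18,14) (18,71/5) (33/2,16) (13,16)]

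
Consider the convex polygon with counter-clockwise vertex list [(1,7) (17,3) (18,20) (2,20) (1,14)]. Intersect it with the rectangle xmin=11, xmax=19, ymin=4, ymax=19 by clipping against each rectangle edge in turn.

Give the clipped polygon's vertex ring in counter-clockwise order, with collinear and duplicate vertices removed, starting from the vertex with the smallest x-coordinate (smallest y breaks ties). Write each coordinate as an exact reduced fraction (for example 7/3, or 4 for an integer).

Clipped polygon: [(11,9/2) (13,4) (290/17,4) (305/17,19) (11,19)]

1. After x ≥ 11: [(11,9/2) (17,3) (18,20) (11,20)]
2. After x ≤ 19: [(11,9/2) (17,3) (18,20) (11,20)]
3. After y ≥ 4: [(11,9/2) (13,4) (290/17,4) (18,20) (11,20)]
4. After y ≤ 19: [(11,19) (11,9/2) (13,4) (290/17,4) (305/17,19)]
5. Canonical ring: [(11,9/2) (13,4) (290/17,4) (305/17,19) (11,19)]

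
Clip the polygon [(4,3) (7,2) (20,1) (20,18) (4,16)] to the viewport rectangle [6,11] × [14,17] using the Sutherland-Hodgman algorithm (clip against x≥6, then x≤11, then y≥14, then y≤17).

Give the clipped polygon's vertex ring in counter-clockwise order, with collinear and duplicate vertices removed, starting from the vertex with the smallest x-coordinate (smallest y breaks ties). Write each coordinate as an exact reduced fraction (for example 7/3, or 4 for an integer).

1. After x ≥ 6: [(6,7/3) (7,2) (20,1) (20,18) (6,65/4)]
2. After x ≤ 11: [(6,7/3) (7,2) (11,22/13) (11,135/8) (6,65/4)]
3. After y ≥ 14: [(6,14) (11,14) (11,135/8) (6,65/4)]
4. After y ≤ 17: [(6,14) (11,14) (11,135/8) (6,65/4)]
5. Canonical ring: [(6,14) (11,14) (11,135/8) (6,65/4)]

Clipped polygon: [(6,14) (11,14) (11,135/8) (6,65/4)]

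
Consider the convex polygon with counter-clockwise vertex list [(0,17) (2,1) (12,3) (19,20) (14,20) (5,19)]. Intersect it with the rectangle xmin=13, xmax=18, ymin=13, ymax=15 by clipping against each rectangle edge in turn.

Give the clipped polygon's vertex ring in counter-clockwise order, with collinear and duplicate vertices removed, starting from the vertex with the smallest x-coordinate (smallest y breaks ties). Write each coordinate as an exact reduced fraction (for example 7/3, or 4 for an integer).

1. After x ≥ 13: [(13,38/7) (19,20) (14,20) (13,179/9)]
2. After x ≤ 18: [(13,38/7) (18,123/7) (18,20) (14,20) (13,179/9)]
3. After y ≥ 13: [(13,13) (274/17,13) (18,123/7) (18,20) (14,20) (13,179/9)]
4. After y ≤ 15: [(13,15) (13,13) (274/17,13) (288/17,15)]
5. Canonical ring: [(13,13) (274/17,13) (288/17,15) (13,15)]

Clipped polygon: [(13,13) (274/17,13) (288/17,15) (13,15)]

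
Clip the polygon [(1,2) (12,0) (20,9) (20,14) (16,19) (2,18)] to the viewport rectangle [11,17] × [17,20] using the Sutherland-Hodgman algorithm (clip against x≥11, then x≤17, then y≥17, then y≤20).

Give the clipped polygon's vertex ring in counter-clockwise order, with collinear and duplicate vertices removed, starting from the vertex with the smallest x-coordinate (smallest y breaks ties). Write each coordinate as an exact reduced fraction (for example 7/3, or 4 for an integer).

Clipped polygon: [(11,17) (17,17) (17,71/4) (16,19) (11,261/14)]

1. After x ≥ 11: [(11,2/11) (12,0) (20,9) (20,14) (16,19) (11,261/14)]
2. After x ≤ 17: [(11,2/11) (12,0) (17,45/8) (17,71/4) (16,19) (11,261/14)]
3. After y ≥ 17: [(11,17) (17,17) (17,71/4) (16,19) (11,261/14)]
4. After y ≤ 20: [(11,17) (17,17) (17,71/4) (16,19) (11,261/14)]
5. Canonical ring: [(11,17) (17,17) (17,71/4) (16,19) (11,261/14)]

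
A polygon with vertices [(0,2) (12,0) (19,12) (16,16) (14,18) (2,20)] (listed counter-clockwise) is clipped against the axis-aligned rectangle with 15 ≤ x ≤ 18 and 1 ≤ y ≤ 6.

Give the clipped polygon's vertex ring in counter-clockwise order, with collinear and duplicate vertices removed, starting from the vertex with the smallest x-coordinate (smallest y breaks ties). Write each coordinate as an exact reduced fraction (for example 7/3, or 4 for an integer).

1. After x ≥ 15: [(15,36/7) (19,12) (16,16) (15,17)]
2. After x ≤ 18: [(15,36/7) (18,72/7) (18,40/3) (16,16) (15,17)]
3. After y ≥ 1: [(15,36/7) (18,72/7) (18,40/3) (16,16) (15,17)]
4. After y ≤ 6: [(15,6) (15,36/7) (31/2,6)]
5. Canonical ring: [(15,36/7) (31/2,6) (15,6)]

Clipped polygon: [(15,36/7) (31/2,6) (15,6)]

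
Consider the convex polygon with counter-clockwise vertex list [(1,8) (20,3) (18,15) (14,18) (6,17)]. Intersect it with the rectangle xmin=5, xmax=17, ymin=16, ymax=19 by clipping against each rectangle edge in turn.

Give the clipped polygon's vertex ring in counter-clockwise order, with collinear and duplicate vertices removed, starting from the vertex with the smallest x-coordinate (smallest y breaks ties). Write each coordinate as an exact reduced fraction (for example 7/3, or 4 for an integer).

1. After x ≥ 5: [(5,76/5) (5,132/19) (20,3) (18,15) (14,18) (6,17)]
2. After x ≤ 17: [(5,76/5) (5,132/19) (17,72/19) (17,63/4) (14,18) (6,17)]
3. After y ≥ 16: [(49/9,16) (50/3,16) (14,18) (6,17)]
4. After y ≤ 19: [(49/9,16) (50/3,16) (14,18) (6,17)]
5. Canonical ring: [(49/9,16) (50/3,16) (14,18) (6,17)]

Clipped polygon: [(49/9,16) (50/3,16) (14,18) (6,17)]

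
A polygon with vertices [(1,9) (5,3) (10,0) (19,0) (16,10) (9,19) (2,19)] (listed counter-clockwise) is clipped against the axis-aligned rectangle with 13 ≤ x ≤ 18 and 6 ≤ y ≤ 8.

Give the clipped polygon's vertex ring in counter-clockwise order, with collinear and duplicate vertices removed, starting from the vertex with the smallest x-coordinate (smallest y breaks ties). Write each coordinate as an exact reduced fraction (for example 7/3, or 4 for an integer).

Clipped polygon: [(13,6) (86/5,6) (83/5,8) (13,8)]

1. After x ≥ 13: [(13,0) (19,0) (16,10) (13,97/7)]
2. After x ≤ 18: [(13,0) (18,0) (18,10/3) (16,10) (13,97/7)]
3. After y ≥ 6: [(13,6) (86/5,6) (16,10) (13,97/7)]
4. After y ≤ 8: [(13,8) (13,6) (86/5,6) (83/5,8)]
5. Canonical ring: [(13,6) (86/5,6) (83/5,8) (13,8)]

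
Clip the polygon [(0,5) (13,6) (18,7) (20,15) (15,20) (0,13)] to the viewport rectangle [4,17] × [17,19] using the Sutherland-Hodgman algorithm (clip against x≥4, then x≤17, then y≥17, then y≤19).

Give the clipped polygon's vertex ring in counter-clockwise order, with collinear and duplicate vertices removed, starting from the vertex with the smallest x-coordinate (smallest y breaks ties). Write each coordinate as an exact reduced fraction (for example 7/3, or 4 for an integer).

1. After x ≥ 4: [(4,69/13) (13,6) (18,7) (20,15) (15,20) (4,223/15)]
2. After x ≤ 17: [(4,69/13) (13,6) (17,34/5) (17,18) (15,20) (4,223/15)]
3. After y ≥ 17: [(17,17) (17,18) (15,20) (60/7,17)]
4. After y ≤ 19: [(17,17) (17,18) (16,19) (90/7,19) (60/7,17)]
5. Canonical ring: [(60/7,17) (17,17) (17,18) (16,19) (90/7,19)]

Clipped polygon: [(60/7,17) (17,17) (17,18) (16,19) (90/7,19)]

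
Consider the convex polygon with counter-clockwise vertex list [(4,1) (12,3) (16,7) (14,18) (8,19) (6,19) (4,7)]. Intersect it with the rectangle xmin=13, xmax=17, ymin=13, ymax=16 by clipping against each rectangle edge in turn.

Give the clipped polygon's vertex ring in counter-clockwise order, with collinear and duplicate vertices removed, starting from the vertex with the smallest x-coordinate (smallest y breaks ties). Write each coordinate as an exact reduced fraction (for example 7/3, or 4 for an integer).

1. After x ≥ 13: [(13,4) (16,7) (14,18) (13,109/6)]
2. After x ≤ 17: [(13,4) (16,7) (14,18) (13,109/6)]
3. After y ≥ 13: [(13,13) (164/11,13) (14,18) (13,109/6)]
4. After y ≤ 16: [(13,16) (13,13) (164/11,13) (158/11,16)]
5. Canonical ring: [(13,13) (164/11,13) (158/11,16) (13,16)]

Clipped polygon: [(13,13) (164/11,13) (158/11,16) (13,16)]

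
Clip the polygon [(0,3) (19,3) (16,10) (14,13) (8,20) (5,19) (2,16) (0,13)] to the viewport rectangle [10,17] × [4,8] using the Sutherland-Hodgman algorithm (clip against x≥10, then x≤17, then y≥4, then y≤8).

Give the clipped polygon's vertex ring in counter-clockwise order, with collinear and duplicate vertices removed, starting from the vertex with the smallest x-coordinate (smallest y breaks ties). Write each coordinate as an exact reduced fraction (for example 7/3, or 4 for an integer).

1. After x ≥ 10: [(10,3) (19,3) (16,10) (14,13) (10,53/3)]
2. After x ≤ 17: [(10,3) (17,3) (17,23/3) (16,10) (14,13) (10,53/3)]
3. After y ≥ 4: [(10,4) (17,4) (17,23/3) (16,10) (14,13) (10,53/3)]
4. After y ≤ 8: [(10,8) (10,4) (17,4) (17,23/3) (118/7,8)]
5. Canonical ring: [(10,4) (17,4) (17,23/3) (118/7,8) (10,8)]

Clipped polygon: [(10,4) (17,4) (17,23/3) (118/7,8) (10,8)]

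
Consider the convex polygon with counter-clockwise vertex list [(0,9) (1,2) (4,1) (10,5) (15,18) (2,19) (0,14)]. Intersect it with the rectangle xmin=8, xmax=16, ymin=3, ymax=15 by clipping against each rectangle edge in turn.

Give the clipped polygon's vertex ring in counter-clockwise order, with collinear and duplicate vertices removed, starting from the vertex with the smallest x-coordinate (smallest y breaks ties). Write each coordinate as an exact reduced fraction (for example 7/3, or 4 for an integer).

Clipped polygon: [(8,11/3) (10,5) (180/13,15) (8,15)]

1. After x ≥ 8: [(8,11/3) (10,5) (15,18) (8,241/13)]
2. After x ≤ 16: [(8,11/3) (10,5) (15,18) (8,241/13)]
3. After y ≥ 3: [(8,11/3) (10,5) (15,18) (8,241/13)]
4. After y ≤ 15: [(8,15) (8,11/3) (10,5) (180/13,15)]
5. Canonical ring: [(8,11/3) (10,5) (180/13,15) (8,15)]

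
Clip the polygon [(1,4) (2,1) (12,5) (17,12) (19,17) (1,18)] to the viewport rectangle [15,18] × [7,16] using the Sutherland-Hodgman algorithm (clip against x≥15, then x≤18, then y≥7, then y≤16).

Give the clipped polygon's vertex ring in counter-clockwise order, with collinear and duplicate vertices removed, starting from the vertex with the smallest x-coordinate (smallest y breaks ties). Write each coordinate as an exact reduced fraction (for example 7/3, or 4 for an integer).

Clipped polygon: [(15,46/5) (17,12) (18,29/2) (18,16) (15,16)]

1. After x ≥ 15: [(15,46/5) (17,12) (19,17) (15,155/9)]
2. After x ≤ 18: [(15,46/5) (17,12) (18,29/2) (18,307/18) (15,155/9)]
3. After y ≥ 7: [(15,46/5) (17,12) (18,29/2) (18,307/18) (15,155/9)]
4. After y ≤ 16: [(15,16) (15,46/5) (17,12) (18,29/2) (18,16)]
5. Canonical ring: [(15,46/5) (17,12) (18,29/2) (18,16) (15,16)]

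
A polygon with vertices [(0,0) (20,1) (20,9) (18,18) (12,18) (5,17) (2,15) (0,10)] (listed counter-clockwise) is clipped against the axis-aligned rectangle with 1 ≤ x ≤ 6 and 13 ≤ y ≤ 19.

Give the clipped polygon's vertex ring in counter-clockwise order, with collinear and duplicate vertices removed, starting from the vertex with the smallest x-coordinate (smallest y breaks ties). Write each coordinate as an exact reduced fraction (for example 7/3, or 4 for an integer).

1. After x ≥ 1: [(1,1/20) (20,1) (20,9) (18,18) (12,18) (5,17) (2,15) (1,25/2)]
2. After x ≤ 6: [(1,1/20) (6,3/10) (6,120/7) (5,17) (2,15) (1,25/2)]
3. After y ≥ 13: [(6,13) (6,120/7) (5,17) (2,15) (6/5,13)]
4. After y ≤ 19: [(6,13) (6,120/7) (5,17) (2,15) (6/5,13)]
5. Canonical ring: [(6/5,13) (6,13) (6,120/7) (5,17) (2,15)]

Clipped polygon: [(6/5,13) (6,13) (6,120/7) (5,17) (2,15)]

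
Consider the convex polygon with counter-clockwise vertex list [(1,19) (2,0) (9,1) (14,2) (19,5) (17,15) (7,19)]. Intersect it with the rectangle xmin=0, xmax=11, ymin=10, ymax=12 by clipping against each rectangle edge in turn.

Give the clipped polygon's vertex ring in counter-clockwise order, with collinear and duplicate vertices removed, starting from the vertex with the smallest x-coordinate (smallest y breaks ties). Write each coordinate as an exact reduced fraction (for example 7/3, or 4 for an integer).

Clipped polygon: [(26/19,12) (28/19,10) (11,10) (11,12)]

1. After x ≥ 0: [(1,19) (2,0) (9,1) (14,2) (19,5) (17,15) (7,19)]
2. After x ≤ 11: [(1,19) (2,0) (9,1) (11,7/5) (11,87/5) (7,19)]
3. After y ≥ 10: [(1,19) (28/19,10) (11,10) (11,87/5) (7,19)]
4. After y ≤ 12: [(26/19,12) (28/19,10) (11,10) (11,12)]
5. Canonical ring: [(26/19,12) (28/19,10) (11,10) (11,12)]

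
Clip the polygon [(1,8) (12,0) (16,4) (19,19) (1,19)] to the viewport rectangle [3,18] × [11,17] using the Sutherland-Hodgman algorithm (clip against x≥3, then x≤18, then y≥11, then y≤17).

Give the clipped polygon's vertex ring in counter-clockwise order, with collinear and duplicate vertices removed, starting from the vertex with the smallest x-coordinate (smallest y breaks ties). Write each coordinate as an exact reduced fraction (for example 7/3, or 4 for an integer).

Clipped polygon: [(3,11) (87/5,11) (18,14) (18,17) (3,17)]

1. After x ≥ 3: [(3,72/11) (12,0) (16,4) (19,19) (3,19)]
2. After x ≤ 18: [(3,72/11) (12,0) (16,4) (18,14) (18,19) (3,19)]
3. After y ≥ 11: [(3,11) (87/5,11) (18,14) (18,19) (3,19)]
4. After y ≤ 17: [(3,17) (3,11) (87/5,11) (18,14) (18,17)]
5. Canonical ring: [(3,11) (87/5,11) (18,14) (18,17) (3,17)]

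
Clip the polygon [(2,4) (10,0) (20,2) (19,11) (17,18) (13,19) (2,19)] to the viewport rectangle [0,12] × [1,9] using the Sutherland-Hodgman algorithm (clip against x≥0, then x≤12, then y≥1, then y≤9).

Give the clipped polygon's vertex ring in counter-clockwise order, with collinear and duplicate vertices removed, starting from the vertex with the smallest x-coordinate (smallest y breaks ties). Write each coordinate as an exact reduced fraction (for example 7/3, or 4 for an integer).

1. After x ≥ 0: [(2,4) (10,0) (20,2) (19,11) (17,18) (13,19) (2,19)]
2. After x ≤ 12: [(2,4) (10,0) (12,2/5) (12,19) (2,19)]
3. After y ≥ 1: [(2,4) (8,1) (12,1) (12,19) (2,19)]
4. After y ≤ 9: [(2,9) (2,4) (8,1) (12,1) (12,9)]
5. Canonical ring: [(2,4) (8,1) (12,1) (12,9) (2,9)]

Clipped polygon: [(2,4) (8,1) (12,1) (12,9) (2,9)]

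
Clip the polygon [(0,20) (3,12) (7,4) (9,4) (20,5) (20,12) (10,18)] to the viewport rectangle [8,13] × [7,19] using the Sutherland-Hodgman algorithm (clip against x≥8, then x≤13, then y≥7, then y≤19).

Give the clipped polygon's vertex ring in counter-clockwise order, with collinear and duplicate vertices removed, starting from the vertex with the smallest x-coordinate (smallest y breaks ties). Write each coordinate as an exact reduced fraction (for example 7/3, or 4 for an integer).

Clipped polygon: [(8,7) (13,7) (13,81/5) (10,18) (8,92/5)]

1. After x ≥ 8: [(8,92/5) (8,4) (9,4) (20,5) (20,12) (10,18)]
2. After x ≤ 13: [(8,92/5) (8,4) (9,4) (13,48/11) (13,81/5) (10,18)]
3. After y ≥ 7: [(8,92/5) (8,7) (13,7) (13,81/5) (10,18)]
4. After y ≤ 19: [(8,92/5) (8,7) (13,7) (13,81/5) (10,18)]
5. Canonical ring: [(8,7) (13,7) (13,81/5) (10,18) (8,92/5)]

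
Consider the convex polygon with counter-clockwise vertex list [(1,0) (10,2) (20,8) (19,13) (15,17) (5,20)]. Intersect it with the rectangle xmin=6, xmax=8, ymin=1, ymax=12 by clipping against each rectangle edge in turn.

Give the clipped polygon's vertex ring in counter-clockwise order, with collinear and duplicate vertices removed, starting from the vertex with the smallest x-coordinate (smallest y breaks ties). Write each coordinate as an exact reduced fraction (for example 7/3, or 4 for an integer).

Clipped polygon: [(6,10/9) (8,14/9) (8,12) (6,12)]

1. After x ≥ 6: [(6,10/9) (10,2) (20,8) (19,13) (15,17) (6,197/10)]
2. After x ≤ 8: [(6,10/9) (8,14/9) (8,191/10) (6,197/10)]
3. After y ≥ 1: [(6,10/9) (8,14/9) (8,191/10) (6,197/10)]
4. After y ≤ 12: [(6,12) (6,10/9) (8,14/9) (8,12)]
5. Canonical ring: [(6,10/9) (8,14/9) (8,12) (6,12)]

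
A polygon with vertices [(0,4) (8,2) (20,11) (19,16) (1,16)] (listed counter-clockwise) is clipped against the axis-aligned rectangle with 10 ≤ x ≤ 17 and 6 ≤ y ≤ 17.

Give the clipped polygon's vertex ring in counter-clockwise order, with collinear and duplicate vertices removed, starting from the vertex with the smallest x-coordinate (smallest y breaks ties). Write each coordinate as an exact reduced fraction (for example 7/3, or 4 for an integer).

1. After x ≥ 10: [(10,7/2) (20,11) (19,16) (10,16)]
2. After x ≤ 17: [(10,7/2) (17,35/4) (17,16) (10,16)]
3. After y ≥ 6: [(10,6) (40/3,6) (17,35/4) (17,16) (10,16)]
4. After y ≤ 17: [(10,6) (40/3,6) (17,35/4) (17,16) (10,16)]
5. Canonical ring: [(10,6) (40/3,6) (17,35/4) (17,16) (10,16)]

Clipped polygon: [(10,6) (40/3,6) (17,35/4) (17,16) (10,16)]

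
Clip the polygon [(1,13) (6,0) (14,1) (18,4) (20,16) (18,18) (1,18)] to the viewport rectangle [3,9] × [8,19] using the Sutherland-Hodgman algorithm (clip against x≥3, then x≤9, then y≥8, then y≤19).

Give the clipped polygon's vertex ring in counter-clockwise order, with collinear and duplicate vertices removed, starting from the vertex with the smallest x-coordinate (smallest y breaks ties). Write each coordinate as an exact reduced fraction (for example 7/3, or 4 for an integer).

Clipped polygon: [(3,8) (9,8) (9,18) (3,18)]

1. After x ≥ 3: [(3,39/5) (6,0) (14,1) (18,4) (20,16) (18,18) (3,18)]
2. After x ≤ 9: [(3,39/5) (6,0) (9,3/8) (9,18) (3,18)]
3. After y ≥ 8: [(3,8) (9,8) (9,18) (3,18)]
4. After y ≤ 19: [(3,8) (9,8) (9,18) (3,18)]
5. Canonical ring: [(3,8) (9,8) (9,18) (3,18)]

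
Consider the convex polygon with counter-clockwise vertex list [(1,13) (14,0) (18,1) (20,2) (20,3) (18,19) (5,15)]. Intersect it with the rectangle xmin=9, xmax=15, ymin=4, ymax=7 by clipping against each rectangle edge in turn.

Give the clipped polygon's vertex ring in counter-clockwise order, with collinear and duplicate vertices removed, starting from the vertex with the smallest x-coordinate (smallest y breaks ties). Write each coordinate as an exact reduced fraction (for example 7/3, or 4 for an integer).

Clipped polygon: [(9,5) (10,4) (15,4) (15,7) (9,7)]

1. After x ≥ 9: [(9,5) (14,0) (18,1) (20,2) (20,3) (18,19) (9,211/13)]
2. After x ≤ 15: [(9,5) (14,0) (15,1/4) (15,235/13) (9,211/13)]
3. After y ≥ 4: [(9,5) (10,4) (15,4) (15,235/13) (9,211/13)]
4. After y ≤ 7: [(9,7) (9,5) (10,4) (15,4) (15,7)]
5. Canonical ring: [(9,5) (10,4) (15,4) (15,7) (9,7)]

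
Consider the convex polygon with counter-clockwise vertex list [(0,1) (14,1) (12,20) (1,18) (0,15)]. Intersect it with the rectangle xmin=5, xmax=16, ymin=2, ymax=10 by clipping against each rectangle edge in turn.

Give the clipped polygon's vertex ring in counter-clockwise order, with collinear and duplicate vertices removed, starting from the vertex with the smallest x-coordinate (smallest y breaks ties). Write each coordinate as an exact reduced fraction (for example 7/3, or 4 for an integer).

1. After x ≥ 5: [(5,1) (14,1) (12,20) (5,206/11)]
2. After x ≤ 16: [(5,1) (14,1) (12,20) (5,206/11)]
3. After y ≥ 2: [(5,2) (264/19,2) (12,20) (5,206/11)]
4. After y ≤ 10: [(5,10) (5,2) (264/19,2) (248/19,10)]
5. Canonical ring: [(5,2) (264/19,2) (248/19,10) (5,10)]

Clipped polygon: [(5,2) (264/19,2) (248/19,10) (5,10)]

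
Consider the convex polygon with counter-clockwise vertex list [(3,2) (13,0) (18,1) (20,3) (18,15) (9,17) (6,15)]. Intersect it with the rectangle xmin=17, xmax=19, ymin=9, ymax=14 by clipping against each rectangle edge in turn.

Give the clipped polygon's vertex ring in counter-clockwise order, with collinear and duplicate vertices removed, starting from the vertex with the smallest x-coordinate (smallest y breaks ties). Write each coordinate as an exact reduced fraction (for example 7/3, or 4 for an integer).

1. After x ≥ 17: [(17,4/5) (18,1) (20,3) (18,15) (17,137/9)]
2. After x ≤ 19: [(17,4/5) (18,1) (19,2) (19,9) (18,15) (17,137/9)]
3. After y ≥ 9: [(17,9) (19,9) (19,9) (18,15) (17,137/9)]
4. After y ≤ 14: [(17,14) (17,9) (19,9) (19,9) (109/6,14)]
5. Canonical ring: [(17,9) (19,9) (109/6,14) (17,14)]

Clipped polygon: [(17,9) (19,9) (109/6,14) (17,14)]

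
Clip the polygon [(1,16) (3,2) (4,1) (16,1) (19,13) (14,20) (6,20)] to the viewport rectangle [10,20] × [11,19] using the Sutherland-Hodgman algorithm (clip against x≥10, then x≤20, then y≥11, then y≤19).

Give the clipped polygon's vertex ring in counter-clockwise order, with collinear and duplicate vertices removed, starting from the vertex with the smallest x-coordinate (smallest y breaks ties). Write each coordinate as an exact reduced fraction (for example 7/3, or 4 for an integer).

Clipped polygon: [(10,11) (37/2,11) (19,13) (103/7,19) (10,19)]

1. After x ≥ 10: [(10,1) (16,1) (19,13) (14,20) (10,20)]
2. After x ≤ 20: [(10,1) (16,1) (19,13) (14,20) (10,20)]
3. After y ≥ 11: [(10,11) (37/2,11) (19,13) (14,20) (10,20)]
4. After y ≤ 19: [(10,19) (10,11) (37/2,11) (19,13) (103/7,19)]
5. Canonical ring: [(10,11) (37/2,11) (19,13) (103/7,19) (10,19)]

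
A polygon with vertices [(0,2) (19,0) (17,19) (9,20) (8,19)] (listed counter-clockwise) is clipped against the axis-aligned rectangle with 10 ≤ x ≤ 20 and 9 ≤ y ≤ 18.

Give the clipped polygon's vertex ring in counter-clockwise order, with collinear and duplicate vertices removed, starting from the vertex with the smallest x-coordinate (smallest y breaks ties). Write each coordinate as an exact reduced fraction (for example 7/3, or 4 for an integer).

1. After x ≥ 10: [(10,18/19) (19,0) (17,19) (10,159/8)]
2. After x ≤ 20: [(10,18/19) (19,0) (17,19) (10,159/8)]
3. After y ≥ 9: [(10,9) (343/19,9) (17,19) (10,159/8)]
4. After y ≤ 18: [(10,18) (10,9) (343/19,9) (325/19,18)]
5. Canonical ring: [(10,9) (343/19,9) (325/19,18) (10,18)]

Clipped polygon: [(10,9) (343/19,9) (325/19,18) (10,18)]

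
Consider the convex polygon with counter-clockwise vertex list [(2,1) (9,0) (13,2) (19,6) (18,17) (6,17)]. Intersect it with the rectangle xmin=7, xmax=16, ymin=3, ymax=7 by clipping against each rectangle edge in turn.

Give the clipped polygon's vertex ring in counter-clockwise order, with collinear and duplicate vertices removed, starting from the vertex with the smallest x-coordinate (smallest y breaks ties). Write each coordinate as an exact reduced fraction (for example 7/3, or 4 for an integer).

1. After x ≥ 7: [(7,2/7) (9,0) (13,2) (19,6) (18,17) (7,17)]
2. After x ≤ 16: [(7,2/7) (9,0) (13,2) (16,4) (16,17) (7,17)]
3. After y ≥ 3: [(7,3) (29/2,3) (16,4) (16,17) (7,17)]
4. After y ≤ 7: [(7,7) (7,3) (29/2,3) (16,4) (16,7)]
5. Canonical ring: [(7,3) (29/2,3) (16,4) (16,7) (7,7)]

Clipped polygon: [(7,3) (29/2,3) (16,4) (16,7) (7,7)]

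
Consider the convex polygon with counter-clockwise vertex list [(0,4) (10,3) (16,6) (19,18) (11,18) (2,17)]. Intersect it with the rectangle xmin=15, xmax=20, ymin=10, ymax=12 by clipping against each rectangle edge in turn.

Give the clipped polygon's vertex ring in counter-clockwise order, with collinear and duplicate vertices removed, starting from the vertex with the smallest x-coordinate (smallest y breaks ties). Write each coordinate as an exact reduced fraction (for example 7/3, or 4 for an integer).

1. After x ≥ 15: [(15,11/2) (16,6) (19,18) (15,18)]
2. After x ≤ 20: [(15,11/2) (16,6) (19,18) (15,18)]
3. After y ≥ 10: [(15,10) (17,10) (19,18) (15,18)]
4. After y ≤ 12: [(15,12) (15,10) (17,10) (35/2,12)]
5. Canonical ring: [(15,10) (17,10) (35/2,12) (15,12)]

Clipped polygon: [(15,10) (17,10) (35/2,12) (15,12)]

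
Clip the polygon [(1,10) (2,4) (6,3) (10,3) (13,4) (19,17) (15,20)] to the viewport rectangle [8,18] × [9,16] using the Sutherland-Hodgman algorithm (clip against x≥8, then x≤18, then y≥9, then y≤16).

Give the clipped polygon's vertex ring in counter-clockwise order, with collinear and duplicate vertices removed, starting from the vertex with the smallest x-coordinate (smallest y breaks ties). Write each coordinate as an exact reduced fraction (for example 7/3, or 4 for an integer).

1. After x ≥ 8: [(8,15) (8,3) (10,3) (13,4) (19,17) (15,20)]
2. After x ≤ 18: [(8,15) (8,3) (10,3) (13,4) (18,89/6) (18,71/4) (15,20)]
3. After y ≥ 9: [(8,15) (8,9) (199/13,9) (18,89/6) (18,71/4) (15,20)]
4. After y ≤ 16: [(47/5,16) (8,15) (8,9) (199/13,9) (18,89/6) (18,16)]
5. Canonical ring: [(8,9) (199/13,9) (18,89/6) (18,16) (47/5,16) (8,15)]

Clipped polygon: [(8,9) (199/13,9) (18,89/6) (18,16) (47/5,16) (8,15)]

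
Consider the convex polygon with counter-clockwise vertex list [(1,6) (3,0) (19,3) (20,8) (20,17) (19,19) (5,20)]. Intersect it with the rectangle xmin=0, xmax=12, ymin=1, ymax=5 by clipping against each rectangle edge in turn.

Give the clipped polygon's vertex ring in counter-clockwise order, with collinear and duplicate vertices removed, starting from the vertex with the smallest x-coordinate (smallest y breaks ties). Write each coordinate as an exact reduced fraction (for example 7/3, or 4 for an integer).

Clipped polygon: [(4/3,5) (8/3,1) (25/3,1) (12,27/16) (12,5)]

1. After x ≥ 0: [(1,6) (3,0) (19,3) (20,8) (20,17) (19,19) (5,20)]
2. After x ≤ 12: [(1,6) (3,0) (12,27/16) (12,39/2) (5,20)]
3. After y ≥ 1: [(1,6) (8/3,1) (25/3,1) (12,27/16) (12,39/2) (5,20)]
4. After y ≤ 5: [(4/3,5) (8/3,1) (25/3,1) (12,27/16) (12,5)]
5. Canonical ring: [(4/3,5) (8/3,1) (25/3,1) (12,27/16) (12,5)]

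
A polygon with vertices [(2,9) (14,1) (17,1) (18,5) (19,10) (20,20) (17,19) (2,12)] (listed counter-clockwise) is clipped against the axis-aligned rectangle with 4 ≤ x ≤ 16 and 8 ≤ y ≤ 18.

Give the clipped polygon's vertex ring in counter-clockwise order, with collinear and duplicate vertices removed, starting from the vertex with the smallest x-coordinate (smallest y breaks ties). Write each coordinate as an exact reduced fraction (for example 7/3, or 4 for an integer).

Clipped polygon: [(4,8) (16,8) (16,18) (104/7,18) (4,194/15)]

1. After x ≥ 4: [(4,23/3) (14,1) (17,1) (18,5) (19,10) (20,20) (17,19) (4,194/15)]
2. After x ≤ 16: [(4,23/3) (14,1) (16,1) (16,278/15) (4,194/15)]
3. After y ≥ 8: [(4,8) (16,8) (16,278/15) (4,194/15)]
4. After y ≤ 18: [(4,8) (16,8) (16,18) (104/7,18) (4,194/15)]
5. Canonical ring: [(4,8) (16,8) (16,18) (104/7,18) (4,194/15)]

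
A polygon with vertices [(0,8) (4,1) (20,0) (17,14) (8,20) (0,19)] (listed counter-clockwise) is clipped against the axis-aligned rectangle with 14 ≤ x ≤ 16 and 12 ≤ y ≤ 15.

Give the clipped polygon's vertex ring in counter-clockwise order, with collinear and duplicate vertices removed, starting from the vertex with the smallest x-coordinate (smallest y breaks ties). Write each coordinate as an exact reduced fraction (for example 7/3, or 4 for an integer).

1. After x ≥ 14: [(14,3/8) (20,0) (17,14) (14,16)]
2. After x ≤ 16: [(14,3/8) (16,1/4) (16,44/3) (14,16)]
3. After y ≥ 12: [(14,12) (16,12) (16,44/3) (14,16)]
4. After y ≤ 15: [(14,15) (14,12) (16,12) (16,44/3) (31/2,15)]
5. Canonical ring: [(14,12) (16,12) (16,44/3) (31/2,15) (14,15)]

Clipped polygon: [(14,12) (16,12) (16,44/3) (31/2,15) (14,15)]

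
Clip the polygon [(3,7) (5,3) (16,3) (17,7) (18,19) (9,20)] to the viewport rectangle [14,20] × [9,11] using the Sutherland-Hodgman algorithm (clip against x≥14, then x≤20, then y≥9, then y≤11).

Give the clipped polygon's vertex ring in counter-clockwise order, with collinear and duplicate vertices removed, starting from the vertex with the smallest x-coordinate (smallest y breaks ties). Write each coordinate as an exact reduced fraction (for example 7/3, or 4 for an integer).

Clipped polygon: [(14,9) (103/6,9) (52/3,11) (14,11)]

1. After x ≥ 14: [(14,3) (16,3) (17,7) (18,19) (14,175/9)]
2. After x ≤ 20: [(14,3) (16,3) (17,7) (18,19) (14,175/9)]
3. After y ≥ 9: [(14,9) (103/6,9) (18,19) (14,175/9)]
4. After y ≤ 11: [(14,11) (14,9) (103/6,9) (52/3,11)]
5. Canonical ring: [(14,9) (103/6,9) (52/3,11) (14,11)]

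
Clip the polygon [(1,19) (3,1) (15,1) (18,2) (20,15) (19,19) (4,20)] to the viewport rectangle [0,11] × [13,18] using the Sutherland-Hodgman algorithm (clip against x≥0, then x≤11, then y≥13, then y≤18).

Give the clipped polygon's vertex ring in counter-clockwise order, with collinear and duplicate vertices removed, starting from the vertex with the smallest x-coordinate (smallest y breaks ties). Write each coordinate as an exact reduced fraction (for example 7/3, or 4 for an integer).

Clipped polygon: [(10/9,18) (5/3,13) (11,13) (11,18)]

1. After x ≥ 0: [(1,19) (3,1) (15,1) (18,2) (20,15) (19,19) (4,20)]
2. After x ≤ 11: [(1,19) (3,1) (11,1) (11,293/15) (4,20)]
3. After y ≥ 13: [(1,19) (5/3,13) (11,13) (11,293/15) (4,20)]
4. After y ≤ 18: [(10/9,18) (5/3,13) (11,13) (11,18)]
5. Canonical ring: [(10/9,18) (5/3,13) (11,13) (11,18)]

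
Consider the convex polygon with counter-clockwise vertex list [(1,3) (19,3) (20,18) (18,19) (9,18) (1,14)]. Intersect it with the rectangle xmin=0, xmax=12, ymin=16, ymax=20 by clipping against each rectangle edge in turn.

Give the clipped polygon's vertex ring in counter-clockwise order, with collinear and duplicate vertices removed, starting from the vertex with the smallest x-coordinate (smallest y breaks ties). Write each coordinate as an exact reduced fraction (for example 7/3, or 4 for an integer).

1. After x ≥ 0: [(1,3) (19,3) (20,18) (18,19) (9,18) (1,14)]
2. After x ≤ 12: [(1,3) (12,3) (12,55/3) (9,18) (1,14)]
3. After y ≥ 16: [(12,16) (12,55/3) (9,18) (5,16)]
4. After y ≤ 20: [(12,16) (12,55/3) (9,18) (5,16)]
5. Canonical ring: [(5,16) (12,16) (12,55/3) (9,18)]

Clipped polygon: [(5,16) (12,16) (12,55/3) (9,18)]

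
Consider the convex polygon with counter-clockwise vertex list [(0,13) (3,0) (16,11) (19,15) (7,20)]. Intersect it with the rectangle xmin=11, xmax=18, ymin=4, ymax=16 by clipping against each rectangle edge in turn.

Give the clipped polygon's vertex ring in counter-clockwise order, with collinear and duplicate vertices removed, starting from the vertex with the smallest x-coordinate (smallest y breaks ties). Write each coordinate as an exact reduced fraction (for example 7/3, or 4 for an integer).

1. After x ≥ 11: [(11,88/13) (16,11) (19,15) (11,55/3)]
2. After x ≤ 18: [(11,88/13) (16,11) (18,41/3) (18,185/12) (11,55/3)]
3. After y ≥ 4: [(11,88/13) (16,11) (18,41/3) (18,185/12) (11,55/3)]
4. After y ≤ 16: [(11,16) (11,88/13) (16,11) (18,41/3) (18,185/12) (83/5,16)]
5. Canonical ring: [(11,88/13) (16,11) (18,41/3) (18,185/12) (83/5,16) (11,16)]

Clipped polygon: [(11,88/13) (16,11) (18,41/3) (18,185/12) (83/5,16) (11,16)]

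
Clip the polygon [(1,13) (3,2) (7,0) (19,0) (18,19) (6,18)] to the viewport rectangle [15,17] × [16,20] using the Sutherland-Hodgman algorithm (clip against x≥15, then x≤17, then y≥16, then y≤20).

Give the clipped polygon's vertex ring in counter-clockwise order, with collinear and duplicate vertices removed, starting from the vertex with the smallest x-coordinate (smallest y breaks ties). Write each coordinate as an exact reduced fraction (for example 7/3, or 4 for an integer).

Clipped polygon: [(15,16) (17,16) (17,227/12) (15,75/4)]

1. After x ≥ 15: [(15,0) (19,0) (18,19) (15,75/4)]
2. After x ≤ 17: [(15,0) (17,0) (17,227/12) (15,75/4)]
3. After y ≥ 16: [(15,16) (17,16) (17,227/12) (15,75/4)]
4. After y ≤ 20: [(15,16) (17,16) (17,227/12) (15,75/4)]
5. Canonical ring: [(15,16) (17,16) (17,227/12) (15,75/4)]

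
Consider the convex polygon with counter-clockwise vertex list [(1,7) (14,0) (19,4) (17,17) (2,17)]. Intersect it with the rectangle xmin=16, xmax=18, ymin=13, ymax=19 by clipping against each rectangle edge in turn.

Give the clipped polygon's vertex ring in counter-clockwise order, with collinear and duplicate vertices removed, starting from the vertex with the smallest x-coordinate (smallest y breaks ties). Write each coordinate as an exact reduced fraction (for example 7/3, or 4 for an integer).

1. After x ≥ 16: [(16,8/5) (19,4) (17,17) (16,17)]
2. After x ≤ 18: [(16,8/5) (18,16/5) (18,21/2) (17,17) (16,17)]
3. After y ≥ 13: [(16,13) (229/13,13) (17,17) (16,17)]
4. After y ≤ 19: [(16,13) (229/13,13) (17,17) (16,17)]
5. Canonical ring: [(16,13) (229/13,13) (17,17) (16,17)]

Clipped polygon: [(16,13) (229/13,13) (17,17) (16,17)]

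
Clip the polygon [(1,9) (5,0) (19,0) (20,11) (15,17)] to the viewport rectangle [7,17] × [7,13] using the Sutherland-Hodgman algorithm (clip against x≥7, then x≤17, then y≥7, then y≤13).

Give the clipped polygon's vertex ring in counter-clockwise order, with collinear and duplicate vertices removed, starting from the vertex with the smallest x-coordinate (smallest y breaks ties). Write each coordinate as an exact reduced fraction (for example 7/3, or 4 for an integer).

Clipped polygon: [(7,7) (17,7) (17,13) (8,13) (7,87/7)]

1. After x ≥ 7: [(7,87/7) (7,0) (19,0) (20,11) (15,17)]
2. After x ≤ 17: [(7,87/7) (7,0) (17,0) (17,73/5) (15,17)]
3. After y ≥ 7: [(7,87/7) (7,7) (17,7) (17,73/5) (15,17)]
4. After y ≤ 13: [(8,13) (7,87/7) (7,7) (17,7) (17,13)]
5. Canonical ring: [(7,7) (17,7) (17,13) (8,13) (7,87/7)]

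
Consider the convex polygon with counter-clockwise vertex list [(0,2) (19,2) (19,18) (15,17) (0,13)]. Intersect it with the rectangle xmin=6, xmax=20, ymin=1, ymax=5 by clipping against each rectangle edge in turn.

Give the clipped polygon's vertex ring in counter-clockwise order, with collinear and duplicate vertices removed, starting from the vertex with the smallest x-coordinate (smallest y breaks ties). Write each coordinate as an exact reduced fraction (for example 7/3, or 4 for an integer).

1. After x ≥ 6: [(6,2) (19,2) (19,18) (15,17) (6,73/5)]
2. After x ≤ 20: [(6,2) (19,2) (19,18) (15,17) (6,73/5)]
3. After y ≥ 1: [(6,2) (19,2) (19,18) (15,17) (6,73/5)]
4. After y ≤ 5: [(6,5) (6,2) (19,2) (19,5)]
5. Canonical ring: [(6,2) (19,2) (19,5) (6,5)]

Clipped polygon: [(6,2) (19,2) (19,5) (6,5)]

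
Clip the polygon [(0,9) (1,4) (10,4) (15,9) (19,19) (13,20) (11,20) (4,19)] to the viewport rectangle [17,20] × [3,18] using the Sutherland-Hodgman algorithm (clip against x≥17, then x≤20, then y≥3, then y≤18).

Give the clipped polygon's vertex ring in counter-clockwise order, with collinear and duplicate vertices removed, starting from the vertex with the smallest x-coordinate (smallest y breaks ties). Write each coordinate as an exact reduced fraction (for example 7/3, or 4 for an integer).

1. After x ≥ 17: [(17,14) (19,19) (17,58/3)]
2. After x ≤ 20: [(17,14) (19,19) (17,58/3)]
3. After y ≥ 3: [(17,14) (19,19) (17,58/3)]
4. After y ≤ 18: [(17,18) (17,14) (93/5,18)]
5. Canonical ring: [(17,14) (93/5,18) (17,18)]

Clipped polygon: [(17,14) (93/5,18) (17,18)]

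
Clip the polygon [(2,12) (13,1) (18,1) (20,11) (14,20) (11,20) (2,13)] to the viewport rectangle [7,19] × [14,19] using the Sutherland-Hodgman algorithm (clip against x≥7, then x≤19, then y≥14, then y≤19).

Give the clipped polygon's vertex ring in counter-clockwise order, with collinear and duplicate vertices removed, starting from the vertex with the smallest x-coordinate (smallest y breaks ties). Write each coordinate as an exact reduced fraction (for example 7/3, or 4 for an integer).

Clipped polygon: [(7,14) (18,14) (44/3,19) (68/7,19) (7,152/9)]

1. After x ≥ 7: [(7,7) (13,1) (18,1) (20,11) (14,20) (11,20) (7,152/9)]
2. After x ≤ 19: [(7,7) (13,1) (18,1) (19,6) (19,25/2) (14,20) (11,20) (7,152/9)]
3. After y ≥ 14: [(7,14) (18,14) (14,20) (11,20) (7,152/9)]
4. After y ≤ 19: [(7,14) (18,14) (44/3,19) (68/7,19) (7,152/9)]
5. Canonical ring: [(7,14) (18,14) (44/3,19) (68/7,19) (7,152/9)]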